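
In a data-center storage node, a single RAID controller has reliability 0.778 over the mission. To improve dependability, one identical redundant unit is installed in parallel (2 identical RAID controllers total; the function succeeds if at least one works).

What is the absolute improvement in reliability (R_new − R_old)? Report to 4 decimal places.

R_before = 0.778
R_after = 1 − (1 − 0.778)^2 = 0.9507
ΔR = 0.9507 − 0.778 = 0.1727

0.1727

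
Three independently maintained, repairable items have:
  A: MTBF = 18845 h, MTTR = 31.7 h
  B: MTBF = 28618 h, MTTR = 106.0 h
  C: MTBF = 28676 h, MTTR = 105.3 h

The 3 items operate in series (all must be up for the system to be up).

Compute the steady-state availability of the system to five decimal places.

0.99100

A(A) = MTBF/(MTBF+MTTR) = 18845/(18845+31.7) = 0.998321
A(B) = MTBF/(MTBF+MTTR) = 28618/(28618+106.0) = 0.996310
A(C) = MTBF/(MTBF+MTTR) = 28676/(28676+105.3) = 0.996341
Series availability: 0.998321 × 0.996310 × 0.996341 = 0.99100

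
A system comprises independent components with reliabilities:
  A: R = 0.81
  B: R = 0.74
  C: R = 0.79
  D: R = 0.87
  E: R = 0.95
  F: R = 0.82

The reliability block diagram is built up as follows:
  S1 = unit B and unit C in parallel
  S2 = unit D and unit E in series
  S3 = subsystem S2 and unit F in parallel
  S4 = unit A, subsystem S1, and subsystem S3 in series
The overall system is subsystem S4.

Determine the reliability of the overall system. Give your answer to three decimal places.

Parallel (B and C): 1 − (1 − 0.74000)(1 − 0.79000) = 0.94540
Series (D and E): 0.87000 × 0.95000 = 0.82650
Parallel ([0.82650] and F): 1 − (1 − 0.82650)(1 − 0.82000) = 0.96877
Series (A, [0.94540], and [0.96877]): 0.81000 × 0.94540 × 0.96877 = 0.742

0.742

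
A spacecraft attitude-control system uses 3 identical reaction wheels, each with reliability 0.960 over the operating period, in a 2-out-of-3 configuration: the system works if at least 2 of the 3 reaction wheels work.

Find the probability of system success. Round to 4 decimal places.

R = Σ_{i=2}^{3} C(3,i) p^i (1−p)^{3−i} with p = 0.960
C(3,2)·0.960^2·0.040^1 = 0.110592
C(3,3)·0.960^3·0.040^0 = 0.884736
Sum = 0.9953

0.9953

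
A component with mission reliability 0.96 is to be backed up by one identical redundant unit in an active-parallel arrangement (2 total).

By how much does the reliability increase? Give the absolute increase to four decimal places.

R_before = 0.96
R_after = 1 − (1 − 0.96)^2 = 0.9984
ΔR = 0.9984 − 0.96 = 0.0384

0.0384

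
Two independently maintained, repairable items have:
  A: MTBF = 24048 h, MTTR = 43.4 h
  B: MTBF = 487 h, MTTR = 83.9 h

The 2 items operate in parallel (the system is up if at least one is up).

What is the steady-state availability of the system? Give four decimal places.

A(A) = MTBF/(MTBF+MTTR) = 24048/(24048+43.4) = 0.998199
A(B) = MTBF/(MTBF+MTTR) = 487/(487+83.9) = 0.853039
Parallel availability: 1 − (1 − 0.998199)(1 − 0.853039) = 0.9997

0.9997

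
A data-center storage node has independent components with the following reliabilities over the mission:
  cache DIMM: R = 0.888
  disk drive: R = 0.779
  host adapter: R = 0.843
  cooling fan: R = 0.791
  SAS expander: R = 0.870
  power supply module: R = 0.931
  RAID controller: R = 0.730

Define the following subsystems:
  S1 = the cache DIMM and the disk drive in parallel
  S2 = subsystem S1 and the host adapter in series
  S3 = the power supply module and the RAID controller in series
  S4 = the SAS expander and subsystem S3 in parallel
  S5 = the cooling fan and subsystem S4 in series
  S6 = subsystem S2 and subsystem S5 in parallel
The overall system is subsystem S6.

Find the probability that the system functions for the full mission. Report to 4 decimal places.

0.9570

Parallel (cache DIMM and disk drive): 1 − (1 − 0.888000)(1 − 0.779000) = 0.975248
Series ([0.975248] and host adapter): 0.975248 × 0.843000 = 0.822134
Series (power supply module and RAID controller): 0.931000 × 0.730000 = 0.679630
Parallel (SAS expander and [0.679630]): 1 − (1 − 0.870000)(1 − 0.679630) = 0.958352
Series (cooling fan and [0.958352]): 0.791000 × 0.958352 = 0.758056
Parallel ([0.822134] and [0.758056]): 1 − (1 − 0.822134)(1 − 0.758056) = 0.9570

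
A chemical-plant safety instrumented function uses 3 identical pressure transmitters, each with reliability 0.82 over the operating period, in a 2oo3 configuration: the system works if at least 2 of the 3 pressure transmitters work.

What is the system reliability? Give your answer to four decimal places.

R = Σ_{i=2}^{3} C(3,i) p^i (1−p)^{3−i} with p = 0.82
C(3,2)·0.82^2·0.18^1 = 0.363096
C(3,3)·0.82^3·0.18^0 = 0.551368
Sum = 0.9145

0.9145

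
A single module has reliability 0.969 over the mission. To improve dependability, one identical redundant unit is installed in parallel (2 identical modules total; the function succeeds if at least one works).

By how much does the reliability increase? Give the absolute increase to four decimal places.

0.0300

R_before = 0.969
R_after = 1 − (1 − 0.969)^2 = 0.9990
ΔR = 0.9990 − 0.969 = 0.0300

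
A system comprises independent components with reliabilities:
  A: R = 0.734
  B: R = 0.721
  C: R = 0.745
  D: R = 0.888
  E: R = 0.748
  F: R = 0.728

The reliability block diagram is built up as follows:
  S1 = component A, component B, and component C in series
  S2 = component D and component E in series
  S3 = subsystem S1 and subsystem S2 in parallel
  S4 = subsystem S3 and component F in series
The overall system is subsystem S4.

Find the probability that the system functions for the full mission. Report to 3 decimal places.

0.580

Series (A, B, and C): 0.73400 × 0.72100 × 0.74500 = 0.39426
Series (D and E): 0.88800 × 0.74800 = 0.66422
Parallel ([0.39426] and [0.66422]): 1 − (1 − 0.39426)(1 − 0.66422) = 0.79660
Series ([0.79660] and F): 0.79660 × 0.72800 = 0.580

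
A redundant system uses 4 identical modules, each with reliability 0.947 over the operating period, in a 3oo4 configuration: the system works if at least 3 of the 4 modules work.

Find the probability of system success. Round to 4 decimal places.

0.9843

R = Σ_{i=3}^{4} C(4,i) p^i (1−p)^{4−i} with p = 0.947
C(4,3)·0.947^3·0.053^1 = 0.180047
C(4,4)·0.947^4·0.053^0 = 0.804266
Sum = 0.9843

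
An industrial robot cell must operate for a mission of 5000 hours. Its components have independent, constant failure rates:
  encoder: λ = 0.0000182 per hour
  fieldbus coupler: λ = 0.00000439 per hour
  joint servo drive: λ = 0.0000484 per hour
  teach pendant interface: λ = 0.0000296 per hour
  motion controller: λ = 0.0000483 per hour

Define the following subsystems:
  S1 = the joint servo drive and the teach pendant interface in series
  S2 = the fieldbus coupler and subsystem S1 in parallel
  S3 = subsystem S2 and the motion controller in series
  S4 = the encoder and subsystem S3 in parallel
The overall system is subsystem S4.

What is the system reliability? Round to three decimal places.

R(encoder) = exp(−0.0000182 × 5000) = 0.91302
R(fieldbus coupler) = exp(−0.00000439 × 5000) = 0.97829
R(joint servo drive) = exp(−0.0000484 × 5000) = 0.78506
R(teach pendant interface) = exp(−0.0000296 × 5000) = 0.86243
R(motion controller) = exp(−0.0000483 × 5000) = 0.78545
Series (joint servo drive and teach pendant interface): 0.78506 × 0.86243 = 0.67706
Parallel (fieldbus coupler and [0.67706]): 1 − (1 − 0.97829)(1 − 0.67706) = 0.99299
Series ([0.99299] and motion controller): 0.99299 × 0.78545 = 0.77994
Parallel (encoder and [0.77994]): 1 − (1 − 0.91302)(1 − 0.77994) = 0.981

0.981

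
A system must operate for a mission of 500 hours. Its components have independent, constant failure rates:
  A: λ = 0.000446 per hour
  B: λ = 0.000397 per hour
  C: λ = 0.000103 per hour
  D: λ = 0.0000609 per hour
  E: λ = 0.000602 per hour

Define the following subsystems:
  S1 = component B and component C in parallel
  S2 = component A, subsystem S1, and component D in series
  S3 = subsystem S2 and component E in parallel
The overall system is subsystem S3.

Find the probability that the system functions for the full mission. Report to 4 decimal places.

0.9400

R(A) = exp(−0.000446 × 500) = 0.800115
R(B) = exp(−0.000397 × 500) = 0.819960
R(C) = exp(−0.000103 × 500) = 0.949804
R(D) = exp(−0.0000609 × 500) = 0.970009
R(E) = exp(−0.000602 × 500) = 0.740078
Parallel (B and C): 1 − (1 − 0.819960)(1 − 0.949804) = 0.990963
Series (A, [0.990963], and D): 0.800115 × 0.990963 × 0.970009 = 0.769105
Parallel ([0.769105] and E): 1 − (1 − 0.769105)(1 − 0.740078) = 0.9400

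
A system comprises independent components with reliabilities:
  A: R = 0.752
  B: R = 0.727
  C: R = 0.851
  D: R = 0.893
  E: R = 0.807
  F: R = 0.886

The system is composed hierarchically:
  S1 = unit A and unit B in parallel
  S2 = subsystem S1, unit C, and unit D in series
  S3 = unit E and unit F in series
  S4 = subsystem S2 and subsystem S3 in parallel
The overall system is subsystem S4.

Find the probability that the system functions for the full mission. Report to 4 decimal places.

0.9169

Parallel (A and B): 1 − (1 − 0.752000)(1 − 0.727000) = 0.932296
Series ([0.932296], C, and D): 0.932296 × 0.851000 × 0.893000 = 0.708492
Series (E and F): 0.807000 × 0.886000 = 0.715002
Parallel ([0.708492] and [0.715002]): 1 − (1 − 0.708492)(1 − 0.715002) = 0.9169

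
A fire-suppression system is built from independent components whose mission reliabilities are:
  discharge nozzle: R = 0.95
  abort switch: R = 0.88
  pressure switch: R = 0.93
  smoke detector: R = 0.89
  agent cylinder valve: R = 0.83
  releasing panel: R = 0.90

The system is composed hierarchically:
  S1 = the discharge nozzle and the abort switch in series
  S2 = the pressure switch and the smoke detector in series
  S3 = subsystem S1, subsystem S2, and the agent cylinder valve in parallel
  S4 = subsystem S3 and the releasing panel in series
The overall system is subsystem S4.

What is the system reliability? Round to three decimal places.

0.896

Series (discharge nozzle and abort switch): 0.95000 × 0.88000 = 0.83600
Series (pressure switch and smoke detector): 0.93000 × 0.89000 = 0.82770
Parallel ([0.83600], [0.82770], and agent cylinder valve): 1 − (1 − 0.83600)(1 − 0.82770)(1 − 0.83000) = 0.99520
Series ([0.99520] and releasing panel): 0.99520 × 0.90000 = 0.896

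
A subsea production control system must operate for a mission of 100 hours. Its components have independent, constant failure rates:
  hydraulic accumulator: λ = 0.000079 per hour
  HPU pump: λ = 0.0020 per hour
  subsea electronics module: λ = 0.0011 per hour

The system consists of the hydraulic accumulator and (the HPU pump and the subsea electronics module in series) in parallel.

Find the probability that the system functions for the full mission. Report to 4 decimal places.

R(hydraulic accumulator) = exp(−0.000079 × 100) = 0.992131
R(HPU pump) = exp(−0.0020 × 100) = 0.818731
R(subsea electronics module) = exp(−0.0011 × 100) = 0.895834
Series (HPU pump and subsea electronics module): 0.818731 × 0.895834 = 0.733447
Parallel (hydraulic accumulator and [0.733447]): 1 − (1 − 0.992131)(1 − 0.733447) = 0.9979

0.9979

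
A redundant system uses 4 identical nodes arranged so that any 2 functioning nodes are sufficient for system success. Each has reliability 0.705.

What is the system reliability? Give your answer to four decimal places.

0.9200

R = Σ_{i=2}^{4} C(4,i) p^i (1−p)^{4−i} with p = 0.705
C(4,2)·0.705^2·0.295^2 = 0.259522
C(4,3)·0.705^3·0.295^1 = 0.413475
C(4,4)·0.705^4·0.295^0 = 0.247034
Sum = 0.9200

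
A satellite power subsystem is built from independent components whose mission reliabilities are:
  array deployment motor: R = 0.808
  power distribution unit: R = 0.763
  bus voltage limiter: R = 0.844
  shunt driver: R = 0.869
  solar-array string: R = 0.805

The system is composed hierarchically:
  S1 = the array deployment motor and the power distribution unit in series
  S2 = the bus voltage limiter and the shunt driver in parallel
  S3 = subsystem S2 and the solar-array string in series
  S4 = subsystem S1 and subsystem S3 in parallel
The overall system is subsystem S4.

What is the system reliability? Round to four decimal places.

0.9189

Series (array deployment motor and power distribution unit): 0.808000 × 0.763000 = 0.616504
Parallel (bus voltage limiter and shunt driver): 1 − (1 − 0.844000)(1 − 0.869000) = 0.979564
Series ([0.979564] and solar-array string): 0.979564 × 0.805000 = 0.788549
Parallel ([0.616504] and [0.788549]): 1 − (1 − 0.616504)(1 − 0.788549) = 0.9189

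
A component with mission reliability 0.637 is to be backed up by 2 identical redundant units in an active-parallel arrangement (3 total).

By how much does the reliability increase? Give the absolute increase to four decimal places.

R_before = 0.637
R_after = 1 − (1 − 0.637)^3 = 0.9522
ΔR = 0.9522 − 0.637 = 0.3152

0.3152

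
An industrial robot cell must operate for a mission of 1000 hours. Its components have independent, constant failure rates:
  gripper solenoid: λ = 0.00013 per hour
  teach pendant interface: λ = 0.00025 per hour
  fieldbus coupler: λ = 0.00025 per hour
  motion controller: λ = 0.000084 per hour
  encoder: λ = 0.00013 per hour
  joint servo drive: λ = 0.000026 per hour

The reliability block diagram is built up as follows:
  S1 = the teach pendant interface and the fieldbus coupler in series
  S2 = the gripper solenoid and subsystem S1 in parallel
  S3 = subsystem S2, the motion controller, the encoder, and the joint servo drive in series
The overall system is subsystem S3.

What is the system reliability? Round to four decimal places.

0.7489

R(gripper solenoid) = exp(−0.00013 × 1000) = 0.878095
R(teach pendant interface) = exp(−0.00025 × 1000) = 0.778801
R(fieldbus coupler) = exp(−0.00025 × 1000) = 0.778801
R(motion controller) = exp(−0.000084 × 1000) = 0.919431
R(encoder) = exp(−0.00013 × 1000) = 0.878095
R(joint servo drive) = exp(−0.000026 × 1000) = 0.974335
Series (teach pendant interface and fieldbus coupler): 0.778801 × 0.778801 = 0.606531
Parallel (gripper solenoid and [0.606531]): 1 − (1 − 0.878095)(1 − 0.606531) = 0.952034
Series ([0.952034], motion controller, encoder, and joint servo drive): 0.952034 × 0.919431 × 0.878095 × 0.974335 = 0.7489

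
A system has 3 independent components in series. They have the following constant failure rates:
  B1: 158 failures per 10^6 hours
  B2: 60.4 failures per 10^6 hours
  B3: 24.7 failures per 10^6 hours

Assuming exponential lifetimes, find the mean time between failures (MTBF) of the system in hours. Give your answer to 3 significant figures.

4110

Series of exponential components: λ_sys = Σ λ_i
λ_sys = 0.000158 + 0.0000604 + 0.0000247 = 2.4310e-04 /h
MTBF = 1 / λ_sys = 4110 h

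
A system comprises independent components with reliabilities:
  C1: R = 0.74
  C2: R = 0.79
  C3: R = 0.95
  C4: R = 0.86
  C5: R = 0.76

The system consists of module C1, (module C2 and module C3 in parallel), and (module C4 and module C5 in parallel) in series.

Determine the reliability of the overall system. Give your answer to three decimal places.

0.708

Parallel (C2 and C3): 1 − (1 − 0.79000)(1 − 0.95000) = 0.98950
Parallel (C4 and C5): 1 − (1 − 0.86000)(1 − 0.76000) = 0.96640
Series (C1, [0.98950], and [0.96640]): 0.74000 × 0.98950 × 0.96640 = 0.708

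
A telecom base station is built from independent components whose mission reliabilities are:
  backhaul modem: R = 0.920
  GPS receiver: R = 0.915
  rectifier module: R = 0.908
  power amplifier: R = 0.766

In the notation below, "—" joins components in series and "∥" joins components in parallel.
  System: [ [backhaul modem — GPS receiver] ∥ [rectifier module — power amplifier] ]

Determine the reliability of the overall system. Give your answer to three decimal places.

0.952

Series (backhaul modem and GPS receiver): 0.92000 × 0.91500 = 0.84180
Series (rectifier module and power amplifier): 0.90800 × 0.76600 = 0.69553
Parallel ([0.84180] and [0.69553]): 1 − (1 − 0.84180)(1 − 0.69553) = 0.952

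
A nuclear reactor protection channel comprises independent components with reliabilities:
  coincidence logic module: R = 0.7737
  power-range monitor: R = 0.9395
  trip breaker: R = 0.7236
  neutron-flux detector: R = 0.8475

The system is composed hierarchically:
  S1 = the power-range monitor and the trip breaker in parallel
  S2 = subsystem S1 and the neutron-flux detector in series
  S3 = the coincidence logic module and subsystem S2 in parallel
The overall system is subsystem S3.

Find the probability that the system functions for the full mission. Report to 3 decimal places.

0.962

Parallel (power-range monitor and trip breaker): 1 − (1 − 0.93950)(1 − 0.72360) = 0.98328
Series ([0.98328] and neutron-flux detector): 0.98328 × 0.84750 = 0.83333
Parallel (coincidence logic module and [0.83333]): 1 − (1 − 0.77370)(1 − 0.83333) = 0.962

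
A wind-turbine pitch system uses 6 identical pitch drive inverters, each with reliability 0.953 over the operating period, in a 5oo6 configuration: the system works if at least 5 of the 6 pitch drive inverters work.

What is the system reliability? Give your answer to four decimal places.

0.9708

R = Σ_{i=5}^{6} C(6,i) p^i (1−p)^{6−i} with p = 0.953
C(6,5)·0.953^5·0.047^1 = 0.221673
C(6,6)·0.953^6·0.047^0 = 0.749130
Sum = 0.9708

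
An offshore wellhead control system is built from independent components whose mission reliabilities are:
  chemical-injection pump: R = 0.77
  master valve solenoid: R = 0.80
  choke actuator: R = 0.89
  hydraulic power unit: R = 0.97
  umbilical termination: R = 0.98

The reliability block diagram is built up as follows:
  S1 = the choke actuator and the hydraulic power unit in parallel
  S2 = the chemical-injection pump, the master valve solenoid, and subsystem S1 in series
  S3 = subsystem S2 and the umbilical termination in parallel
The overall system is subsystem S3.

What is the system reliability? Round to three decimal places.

0.992

Parallel (choke actuator and hydraulic power unit): 1 − (1 − 0.89000)(1 − 0.97000) = 0.99670
Series (chemical-injection pump, master valve solenoid, and [0.99670]): 0.77000 × 0.80000 × 0.99670 = 0.61397
Parallel ([0.61397] and umbilical termination): 1 − (1 − 0.61397)(1 − 0.98000) = 0.992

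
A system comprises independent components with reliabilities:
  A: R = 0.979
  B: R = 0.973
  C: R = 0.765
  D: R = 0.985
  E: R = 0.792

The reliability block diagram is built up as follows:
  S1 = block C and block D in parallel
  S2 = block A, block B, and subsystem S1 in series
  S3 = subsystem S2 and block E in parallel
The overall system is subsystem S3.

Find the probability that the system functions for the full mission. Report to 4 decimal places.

0.9894

Parallel (C and D): 1 − (1 − 0.765000)(1 − 0.985000) = 0.996475
Series (A, B, and [0.996475]): 0.979000 × 0.973000 × 0.996475 = 0.949209
Parallel ([0.949209] and E): 1 − (1 − 0.949209)(1 − 0.792000) = 0.9894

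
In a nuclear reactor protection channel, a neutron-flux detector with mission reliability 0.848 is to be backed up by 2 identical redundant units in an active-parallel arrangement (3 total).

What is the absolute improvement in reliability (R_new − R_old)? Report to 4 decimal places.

0.1485

R_before = 0.848
R_after = 1 − (1 − 0.848)^3 = 0.9965
ΔR = 0.9965 − 0.848 = 0.1485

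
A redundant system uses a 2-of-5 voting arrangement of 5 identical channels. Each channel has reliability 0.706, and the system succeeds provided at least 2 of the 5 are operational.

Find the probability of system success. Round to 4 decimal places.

0.9714

R = Σ_{i=2}^{5} C(5,i) p^i (1−p)^{5−i} with p = 0.706
C(5,2)·0.706^2·0.294^3 = 0.126663
C(5,3)·0.706^3·0.294^2 = 0.304165
C(5,4)·0.706^4·0.294^1 = 0.365205
C(5,5)·0.706^5·0.294^0 = 0.175398
Sum = 0.9714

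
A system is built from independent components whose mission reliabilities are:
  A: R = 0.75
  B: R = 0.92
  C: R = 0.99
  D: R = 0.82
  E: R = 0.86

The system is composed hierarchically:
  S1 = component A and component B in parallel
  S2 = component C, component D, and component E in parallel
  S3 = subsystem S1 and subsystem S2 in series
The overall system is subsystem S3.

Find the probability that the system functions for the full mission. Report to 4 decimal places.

0.9798

Parallel (A and B): 1 − (1 − 0.750000)(1 − 0.920000) = 0.980000
Parallel (C, D, and E): 1 − (1 − 0.990000)(1 − 0.820000)(1 − 0.860000) = 0.999748
Series ([0.980000] and [0.999748]): 0.980000 × 0.999748 = 0.9798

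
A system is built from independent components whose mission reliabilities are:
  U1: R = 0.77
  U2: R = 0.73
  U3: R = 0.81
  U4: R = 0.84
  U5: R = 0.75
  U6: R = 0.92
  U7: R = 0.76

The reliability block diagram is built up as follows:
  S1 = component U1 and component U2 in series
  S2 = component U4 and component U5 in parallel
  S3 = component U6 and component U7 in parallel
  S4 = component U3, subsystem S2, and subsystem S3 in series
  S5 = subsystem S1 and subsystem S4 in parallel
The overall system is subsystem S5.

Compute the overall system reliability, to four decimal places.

Series (U1 and U2): 0.770000 × 0.730000 = 0.562100
Parallel (U4 and U5): 1 − (1 − 0.840000)(1 − 0.750000) = 0.960000
Parallel (U6 and U7): 1 − (1 − 0.920000)(1 − 0.760000) = 0.980800
Series (U3, [0.960000], and [0.980800]): 0.810000 × 0.960000 × 0.980800 = 0.762670
Parallel ([0.562100] and [0.762670]): 1 − (1 − 0.562100)(1 − 0.762670) = 0.8961

0.8961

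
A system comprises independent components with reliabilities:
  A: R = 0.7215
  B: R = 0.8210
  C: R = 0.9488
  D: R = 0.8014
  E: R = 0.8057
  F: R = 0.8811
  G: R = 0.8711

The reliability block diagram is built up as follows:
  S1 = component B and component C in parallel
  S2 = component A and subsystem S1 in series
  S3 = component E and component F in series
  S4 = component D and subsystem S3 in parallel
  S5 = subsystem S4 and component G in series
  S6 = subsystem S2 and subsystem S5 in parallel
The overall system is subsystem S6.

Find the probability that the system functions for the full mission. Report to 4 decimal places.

Parallel (B and C): 1 − (1 − 0.821000)(1 − 0.948800) = 0.990835
Series (A and [0.990835]): 0.721500 × 0.990835 = 0.714887
Series (E and F): 0.805700 × 0.881100 = 0.709902
Parallel (D and [0.709902]): 1 − (1 − 0.801400)(1 − 0.709902) = 0.942387
Series ([0.942387] and G): 0.942387 × 0.871100 = 0.820913
Parallel ([0.714887] and [0.820913]): 1 − (1 − 0.714887)(1 − 0.820913) = 0.9489

0.9489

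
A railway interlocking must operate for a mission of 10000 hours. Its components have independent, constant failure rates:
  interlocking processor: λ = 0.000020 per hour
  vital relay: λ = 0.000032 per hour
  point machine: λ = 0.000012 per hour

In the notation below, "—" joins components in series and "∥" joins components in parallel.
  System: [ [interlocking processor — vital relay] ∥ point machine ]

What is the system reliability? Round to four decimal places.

R(interlocking processor) = exp(−0.000020 × 10000) = 0.818731
R(vital relay) = exp(−0.000032 × 10000) = 0.726149
R(point machine) = exp(−0.000012 × 10000) = 0.886920
Series (interlocking processor and vital relay): 0.818731 × 0.726149 = 0.594521
Parallel ([0.594521] and point machine): 1 − (1 − 0.594521)(1 − 0.886920) = 0.9541

0.9541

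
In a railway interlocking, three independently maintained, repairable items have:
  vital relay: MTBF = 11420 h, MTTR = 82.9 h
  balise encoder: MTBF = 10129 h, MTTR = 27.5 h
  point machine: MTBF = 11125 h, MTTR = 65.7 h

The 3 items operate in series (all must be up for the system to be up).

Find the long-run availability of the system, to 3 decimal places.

A(vital relay) = MTBF/(MTBF+MTTR) = 11420/(11420+82.9) = 0.992793
A(balise encoder) = MTBF/(MTBF+MTTR) = 10129/(10129+27.5) = 0.997292
A(point machine) = MTBF/(MTBF+MTTR) = 11125/(11125+65.7) = 0.994129
Series availability: 0.992793 × 0.997292 × 0.994129 = 0.984

0.984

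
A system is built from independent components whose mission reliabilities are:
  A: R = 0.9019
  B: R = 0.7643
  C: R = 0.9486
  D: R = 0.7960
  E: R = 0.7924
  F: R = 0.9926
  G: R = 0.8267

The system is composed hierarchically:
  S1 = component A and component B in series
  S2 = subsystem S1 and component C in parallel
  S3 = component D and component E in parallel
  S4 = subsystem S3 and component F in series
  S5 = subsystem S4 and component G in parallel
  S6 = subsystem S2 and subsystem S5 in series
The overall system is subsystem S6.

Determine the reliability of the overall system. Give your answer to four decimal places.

Series (A and B): 0.901900 × 0.764300 = 0.689322
Parallel ([0.689322] and C): 1 − (1 − 0.689322)(1 − 0.948600) = 0.984031
Parallel (D and E): 1 − (1 − 0.796000)(1 − 0.792400) = 0.957650
Series ([0.957650] and F): 0.957650 × 0.992600 = 0.950563
Parallel ([0.950563] and G): 1 − (1 − 0.950563)(1 − 0.826700) = 0.991433
Series ([0.984031] and [0.991433]): 0.984031 × 0.991433 = 0.9756

0.9756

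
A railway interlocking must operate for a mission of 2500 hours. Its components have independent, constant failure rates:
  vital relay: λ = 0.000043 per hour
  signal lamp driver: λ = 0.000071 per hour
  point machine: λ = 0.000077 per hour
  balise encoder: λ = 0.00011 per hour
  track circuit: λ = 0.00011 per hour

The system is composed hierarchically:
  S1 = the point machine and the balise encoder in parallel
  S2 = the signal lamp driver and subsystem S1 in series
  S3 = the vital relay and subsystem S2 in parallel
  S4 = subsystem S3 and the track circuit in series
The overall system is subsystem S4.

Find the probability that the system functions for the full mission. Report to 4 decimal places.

0.7443

R(vital relay) = exp(−0.000043 × 2500) = 0.898077
R(signal lamp driver) = exp(−0.000071 × 2500) = 0.837361
R(point machine) = exp(−0.000077 × 2500) = 0.824894
R(balise encoder) = exp(−0.00011 × 2500) = 0.759572
R(track circuit) = exp(−0.00011 × 2500) = 0.759572
Parallel (point machine and balise encoder): 1 − (1 − 0.824894)(1 − 0.759572) = 0.957900
Series (signal lamp driver and [0.957900]): 0.837361 × 0.957900 = 0.802108
Parallel (vital relay and [0.802108]): 1 − (1 − 0.898077)(1 − 0.802108) = 0.979830
Series ([0.979830] and track circuit): 0.979830 × 0.759572 = 0.7443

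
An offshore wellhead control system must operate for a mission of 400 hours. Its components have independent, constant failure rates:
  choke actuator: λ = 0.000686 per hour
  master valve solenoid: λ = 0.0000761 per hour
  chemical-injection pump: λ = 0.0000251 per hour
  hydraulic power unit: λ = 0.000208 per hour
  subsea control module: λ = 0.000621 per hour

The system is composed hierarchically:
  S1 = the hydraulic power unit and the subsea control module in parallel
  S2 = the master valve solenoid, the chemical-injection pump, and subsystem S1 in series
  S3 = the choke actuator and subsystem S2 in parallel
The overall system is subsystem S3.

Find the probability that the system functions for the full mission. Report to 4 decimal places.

R(choke actuator) = exp(−0.000686 × 400) = 0.760028
R(master valve solenoid) = exp(−0.0000761 × 400) = 0.970019
R(chemical-injection pump) = exp(−0.0000251 × 400) = 0.990010
R(hydraulic power unit) = exp(−0.000208 × 400) = 0.920167
R(subsea control module) = exp(−0.000621 × 400) = 0.780048
Parallel (hydraulic power unit and subsea control module): 1 − (1 − 0.920167)(1 − 0.780048) = 0.982441
Series (master valve solenoid, chemical-injection pump, and [0.982441]): 0.970019 × 0.990010 × 0.982441 = 0.943466
Parallel (choke actuator and [0.943466]): 1 − (1 − 0.760028)(1 − 0.943466) = 0.9864

0.9864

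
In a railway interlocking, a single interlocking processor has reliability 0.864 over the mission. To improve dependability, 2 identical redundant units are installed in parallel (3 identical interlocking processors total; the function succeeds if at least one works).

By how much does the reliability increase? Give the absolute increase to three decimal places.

R_before = 0.864
R_after = 1 − (1 − 0.864)^3 = 0.997
ΔR = 0.997 − 0.864 = 0.133

0.133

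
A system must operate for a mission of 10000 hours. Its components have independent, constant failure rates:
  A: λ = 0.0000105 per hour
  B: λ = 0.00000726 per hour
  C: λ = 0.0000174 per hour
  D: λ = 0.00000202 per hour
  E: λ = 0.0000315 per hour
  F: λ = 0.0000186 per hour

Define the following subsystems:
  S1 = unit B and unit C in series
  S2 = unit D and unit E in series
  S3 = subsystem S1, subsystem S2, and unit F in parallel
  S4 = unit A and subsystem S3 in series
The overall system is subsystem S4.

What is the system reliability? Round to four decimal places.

R(A) = exp(−0.0000105 × 10000) = 0.900325
R(B) = exp(−0.00000726 × 10000) = 0.929973
R(C) = exp(−0.0000174 × 10000) = 0.840297
R(D) = exp(−0.00000202 × 10000) = 0.980003
R(E) = exp(−0.0000315 × 10000) = 0.729789
R(F) = exp(−0.0000186 × 10000) = 0.830274
Series (B and C): 0.929973 × 0.840297 = 0.781454
Series (D and E): 0.980003 × 0.729789 = 0.715195
Parallel ([0.781454], [0.715195], and F): 1 − (1 − 0.781454)(1 − 0.715195)(1 − 0.830274) = 0.989436
Series (A and [0.989436]): 0.900325 × 0.989436 = 0.8908

0.8908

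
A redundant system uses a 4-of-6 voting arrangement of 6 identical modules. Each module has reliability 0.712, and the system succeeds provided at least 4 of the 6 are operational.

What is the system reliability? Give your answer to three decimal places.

0.766

R = Σ_{i=4}^{6} C(6,i) p^i (1−p)^{6−i} with p = 0.712
C(6,4)·0.712^4·0.288^2 = 0.31974
C(6,5)·0.712^5·0.288^1 = 0.31619
C(6,6)·0.712^6·0.288^0 = 0.13028
Sum = 0.766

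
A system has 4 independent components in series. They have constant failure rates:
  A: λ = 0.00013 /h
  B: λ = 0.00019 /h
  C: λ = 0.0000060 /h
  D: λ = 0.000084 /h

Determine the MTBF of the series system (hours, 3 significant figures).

2440

Series of exponential components: λ_sys = Σ λ_i
λ_sys = 0.00013 + 0.00019 + 0.0000060 + 0.000084 = 4.1000e-04 /h
MTBF = 1 / λ_sys = 2440 h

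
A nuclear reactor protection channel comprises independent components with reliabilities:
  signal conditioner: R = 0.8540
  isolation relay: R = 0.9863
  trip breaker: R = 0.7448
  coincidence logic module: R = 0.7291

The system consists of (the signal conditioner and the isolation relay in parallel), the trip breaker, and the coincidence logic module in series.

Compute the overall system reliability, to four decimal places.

0.5419

Parallel (signal conditioner and isolation relay): 1 − (1 − 0.854000)(1 − 0.986300) = 0.998000
Series ([0.998000], trip breaker, and coincidence logic module): 0.998000 × 0.744800 × 0.729100 = 0.5419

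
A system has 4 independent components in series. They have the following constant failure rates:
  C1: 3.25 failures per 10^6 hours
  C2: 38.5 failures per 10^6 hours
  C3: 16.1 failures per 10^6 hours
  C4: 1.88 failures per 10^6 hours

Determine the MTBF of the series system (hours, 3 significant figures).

16700

Series of exponential components: λ_sys = Σ λ_i
λ_sys = 0.00000325 + 0.0000385 + 0.0000161 + 0.00000188 = 5.9730e-05 /h
MTBF = 1 / λ_sys = 16700 h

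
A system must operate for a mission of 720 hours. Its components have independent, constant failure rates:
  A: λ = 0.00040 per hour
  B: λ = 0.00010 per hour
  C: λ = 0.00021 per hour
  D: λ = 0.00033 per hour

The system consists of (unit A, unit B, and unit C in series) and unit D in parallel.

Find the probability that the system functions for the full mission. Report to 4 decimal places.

0.9154

R(A) = exp(−0.00040 × 720) = 0.749762
R(B) = exp(−0.00010 × 720) = 0.930531
R(C) = exp(−0.00021 × 720) = 0.859676
R(D) = exp(−0.00033 × 720) = 0.788518
Series (A, B, and C): 0.749762 × 0.930531 × 0.859676 = 0.599776
Parallel ([0.599776] and D): 1 − (1 − 0.599776)(1 − 0.788518) = 0.9154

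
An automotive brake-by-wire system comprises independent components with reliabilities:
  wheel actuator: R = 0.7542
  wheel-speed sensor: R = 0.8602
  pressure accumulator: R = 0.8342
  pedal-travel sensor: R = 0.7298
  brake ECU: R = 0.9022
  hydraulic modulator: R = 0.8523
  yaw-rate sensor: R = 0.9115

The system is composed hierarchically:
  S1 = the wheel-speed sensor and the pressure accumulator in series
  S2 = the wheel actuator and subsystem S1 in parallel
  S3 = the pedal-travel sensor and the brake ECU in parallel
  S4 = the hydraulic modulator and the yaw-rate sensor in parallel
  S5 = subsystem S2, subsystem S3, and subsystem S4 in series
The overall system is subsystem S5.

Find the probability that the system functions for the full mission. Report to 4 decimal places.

Series (wheel-speed sensor and pressure accumulator): 0.860200 × 0.834200 = 0.717579
Parallel (wheel actuator and [0.717579]): 1 − (1 − 0.754200)(1 − 0.717579) = 0.930581
Parallel (pedal-travel sensor and brake ECU): 1 − (1 − 0.729800)(1 − 0.902200) = 0.973574
Parallel (hydraulic modulator and yaw-rate sensor): 1 − (1 − 0.852300)(1 − 0.911500) = 0.986929
Series ([0.930581], [0.973574], and [0.986929]): 0.930581 × 0.973574 × 0.986929 = 0.8941

0.8941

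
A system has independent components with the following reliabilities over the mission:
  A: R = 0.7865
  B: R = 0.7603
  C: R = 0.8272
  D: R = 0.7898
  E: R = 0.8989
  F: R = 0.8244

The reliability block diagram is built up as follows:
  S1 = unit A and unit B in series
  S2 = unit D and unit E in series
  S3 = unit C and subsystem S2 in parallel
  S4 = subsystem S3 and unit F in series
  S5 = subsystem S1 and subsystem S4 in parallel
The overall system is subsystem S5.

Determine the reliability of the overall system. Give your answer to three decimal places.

Series (A and B): 0.78650 × 0.76030 = 0.59798
Series (D and E): 0.78980 × 0.89890 = 0.70995
Parallel (C and [0.70995]): 1 − (1 − 0.82720)(1 − 0.70995) = 0.94988
Series ([0.94988] and F): 0.94988 × 0.82440 = 0.78308
Parallel ([0.59798] and [0.78308]): 1 − (1 − 0.59798)(1 − 0.78308) = 0.913

0.913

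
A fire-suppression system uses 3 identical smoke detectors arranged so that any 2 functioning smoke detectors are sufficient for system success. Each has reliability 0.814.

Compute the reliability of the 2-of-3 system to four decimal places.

0.9091

R = Σ_{i=2}^{3} C(3,i) p^i (1−p)^{3−i} with p = 0.814
C(3,2)·0.814^2·0.186^1 = 0.369729
C(3,3)·0.814^3·0.186^0 = 0.539353
Sum = 0.9091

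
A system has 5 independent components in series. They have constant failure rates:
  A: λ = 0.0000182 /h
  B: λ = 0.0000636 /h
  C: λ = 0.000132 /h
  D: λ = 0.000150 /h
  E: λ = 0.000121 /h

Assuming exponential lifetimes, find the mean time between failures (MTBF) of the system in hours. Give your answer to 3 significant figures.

2060

Series of exponential components: λ_sys = Σ λ_i
λ_sys = 0.0000182 + 0.0000636 + 0.000132 + 0.000150 + 0.000121 = 4.8480e-04 /h
MTBF = 1 / λ_sys = 2060 h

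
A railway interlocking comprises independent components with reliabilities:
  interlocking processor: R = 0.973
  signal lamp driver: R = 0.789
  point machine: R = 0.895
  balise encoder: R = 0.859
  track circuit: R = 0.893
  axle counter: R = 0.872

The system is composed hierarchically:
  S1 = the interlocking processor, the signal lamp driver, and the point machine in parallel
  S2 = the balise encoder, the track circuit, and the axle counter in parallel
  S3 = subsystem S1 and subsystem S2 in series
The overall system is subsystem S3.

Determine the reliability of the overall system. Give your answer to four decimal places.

Parallel (interlocking processor, signal lamp driver, and point machine): 1 − (1 − 0.973000)(1 − 0.789000)(1 − 0.895000) = 0.999402
Parallel (balise encoder, track circuit, and axle counter): 1 − (1 − 0.859000)(1 − 0.893000)(1 − 0.872000) = 0.998069
Series ([0.999402] and [0.998069]): 0.999402 × 0.998069 = 0.9975

0.9975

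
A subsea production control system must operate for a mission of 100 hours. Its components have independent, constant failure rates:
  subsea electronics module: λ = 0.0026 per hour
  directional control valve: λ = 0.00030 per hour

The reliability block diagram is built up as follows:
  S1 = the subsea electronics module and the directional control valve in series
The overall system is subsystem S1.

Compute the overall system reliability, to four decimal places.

0.7483

R(subsea electronics module) = exp(−0.0026 × 100) = 0.771052
R(directional control valve) = exp(−0.00030 × 100) = 0.970446
Series (subsea electronics module and directional control valve): 0.771052 × 0.970446 = 0.7483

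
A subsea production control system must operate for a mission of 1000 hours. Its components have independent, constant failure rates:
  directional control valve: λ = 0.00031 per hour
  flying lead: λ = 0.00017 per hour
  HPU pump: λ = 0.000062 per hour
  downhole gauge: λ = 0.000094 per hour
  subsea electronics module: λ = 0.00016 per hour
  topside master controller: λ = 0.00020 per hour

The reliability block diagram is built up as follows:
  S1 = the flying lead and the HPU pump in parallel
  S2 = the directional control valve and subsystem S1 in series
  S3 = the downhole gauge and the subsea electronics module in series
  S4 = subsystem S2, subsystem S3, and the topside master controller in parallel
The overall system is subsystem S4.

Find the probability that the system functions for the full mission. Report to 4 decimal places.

0.9889

R(directional control valve) = exp(−0.00031 × 1000) = 0.733447
R(flying lead) = exp(−0.00017 × 1000) = 0.843665
R(HPU pump) = exp(−0.000062 × 1000) = 0.939883
R(downhole gauge) = exp(−0.000094 × 1000) = 0.910283
R(subsea electronics module) = exp(−0.00016 × 1000) = 0.852144
R(topside master controller) = exp(−0.00020 × 1000) = 0.818731
Parallel (flying lead and HPU pump): 1 − (1 − 0.843665)(1 − 0.939883) = 0.990602
Series (directional control valve and [0.990602]): 0.733447 × 0.990602 = 0.726554
Series (downhole gauge and subsea electronics module): 0.910283 × 0.852144 = 0.775692
Parallel ([0.726554], [0.775692], and topside master controller): 1 − (1 − 0.726554)(1 − 0.775692)(1 − 0.818731) = 0.9889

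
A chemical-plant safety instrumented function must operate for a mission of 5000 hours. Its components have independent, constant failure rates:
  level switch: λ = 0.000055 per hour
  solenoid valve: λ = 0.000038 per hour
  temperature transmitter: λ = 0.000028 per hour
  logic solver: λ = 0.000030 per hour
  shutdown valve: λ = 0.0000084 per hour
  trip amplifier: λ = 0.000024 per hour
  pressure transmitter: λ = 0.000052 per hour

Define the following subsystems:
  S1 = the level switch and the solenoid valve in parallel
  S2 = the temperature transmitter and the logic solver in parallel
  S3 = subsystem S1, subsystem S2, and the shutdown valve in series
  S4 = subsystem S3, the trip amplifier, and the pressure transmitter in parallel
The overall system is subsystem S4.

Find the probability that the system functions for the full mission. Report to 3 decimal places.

R(level switch) = exp(−0.000055 × 5000) = 0.75957
R(solenoid valve) = exp(−0.000038 × 5000) = 0.82696
R(temperature transmitter) = exp(−0.000028 × 5000) = 0.86936
R(logic solver) = exp(−0.000030 × 5000) = 0.86071
R(shutdown valve) = exp(−0.0000084 × 5000) = 0.95887
R(trip amplifier) = exp(−0.000024 × 5000) = 0.88692
R(pressure transmitter) = exp(−0.000052 × 5000) = 0.77105
Parallel (level switch and solenoid valve): 1 − (1 − 0.75957)(1 − 0.82696) = 0.95840
Parallel (temperature transmitter and logic solver): 1 − (1 − 0.86936)(1 − 0.86071) = 0.98180
Series ([0.95840], [0.98180], and shutdown valve): 0.95840 × 0.98180 × 0.95887 = 0.90226
Parallel ([0.90226], trip amplifier, and pressure transmitter): 1 − (1 − 0.90226)(1 − 0.88692)(1 − 0.77105) = 0.997

0.997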